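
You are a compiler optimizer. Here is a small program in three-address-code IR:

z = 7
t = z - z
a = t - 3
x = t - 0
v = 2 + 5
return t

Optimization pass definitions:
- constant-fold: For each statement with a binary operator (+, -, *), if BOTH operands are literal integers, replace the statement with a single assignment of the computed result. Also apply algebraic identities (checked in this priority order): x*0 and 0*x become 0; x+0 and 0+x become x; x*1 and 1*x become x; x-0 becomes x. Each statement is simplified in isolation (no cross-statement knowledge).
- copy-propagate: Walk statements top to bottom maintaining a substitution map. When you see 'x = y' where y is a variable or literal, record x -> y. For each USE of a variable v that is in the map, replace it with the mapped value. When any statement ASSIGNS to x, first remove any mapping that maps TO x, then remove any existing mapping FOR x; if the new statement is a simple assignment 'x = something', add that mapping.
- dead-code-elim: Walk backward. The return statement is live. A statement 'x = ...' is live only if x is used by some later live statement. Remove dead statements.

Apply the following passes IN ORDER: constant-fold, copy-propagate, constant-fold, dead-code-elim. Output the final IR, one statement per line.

Answer: t = 0
return t

Derivation:
Initial IR:
  z = 7
  t = z - z
  a = t - 3
  x = t - 0
  v = 2 + 5
  return t
After constant-fold (6 stmts):
  z = 7
  t = z - z
  a = t - 3
  x = t
  v = 7
  return t
After copy-propagate (6 stmts):
  z = 7
  t = 7 - 7
  a = t - 3
  x = t
  v = 7
  return t
After constant-fold (6 stmts):
  z = 7
  t = 0
  a = t - 3
  x = t
  v = 7
  return t
After dead-code-elim (2 stmts):
  t = 0
  return t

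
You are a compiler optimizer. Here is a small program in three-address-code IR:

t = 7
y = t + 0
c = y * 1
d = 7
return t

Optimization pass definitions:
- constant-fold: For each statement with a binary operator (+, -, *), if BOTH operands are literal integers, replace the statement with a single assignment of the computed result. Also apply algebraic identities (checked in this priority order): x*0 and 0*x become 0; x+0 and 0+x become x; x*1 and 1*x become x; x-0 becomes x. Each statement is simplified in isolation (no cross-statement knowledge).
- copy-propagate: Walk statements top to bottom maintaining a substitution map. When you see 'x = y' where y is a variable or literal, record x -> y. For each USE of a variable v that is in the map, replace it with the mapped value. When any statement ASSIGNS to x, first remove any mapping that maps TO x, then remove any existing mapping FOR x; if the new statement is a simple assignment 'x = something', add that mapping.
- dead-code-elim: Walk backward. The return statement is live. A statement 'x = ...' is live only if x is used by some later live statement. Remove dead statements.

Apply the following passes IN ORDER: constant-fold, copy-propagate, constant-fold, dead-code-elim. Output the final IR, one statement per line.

Answer: return 7

Derivation:
Initial IR:
  t = 7
  y = t + 0
  c = y * 1
  d = 7
  return t
After constant-fold (5 stmts):
  t = 7
  y = t
  c = y
  d = 7
  return t
After copy-propagate (5 stmts):
  t = 7
  y = 7
  c = 7
  d = 7
  return 7
After constant-fold (5 stmts):
  t = 7
  y = 7
  c = 7
  d = 7
  return 7
After dead-code-elim (1 stmts):
  return 7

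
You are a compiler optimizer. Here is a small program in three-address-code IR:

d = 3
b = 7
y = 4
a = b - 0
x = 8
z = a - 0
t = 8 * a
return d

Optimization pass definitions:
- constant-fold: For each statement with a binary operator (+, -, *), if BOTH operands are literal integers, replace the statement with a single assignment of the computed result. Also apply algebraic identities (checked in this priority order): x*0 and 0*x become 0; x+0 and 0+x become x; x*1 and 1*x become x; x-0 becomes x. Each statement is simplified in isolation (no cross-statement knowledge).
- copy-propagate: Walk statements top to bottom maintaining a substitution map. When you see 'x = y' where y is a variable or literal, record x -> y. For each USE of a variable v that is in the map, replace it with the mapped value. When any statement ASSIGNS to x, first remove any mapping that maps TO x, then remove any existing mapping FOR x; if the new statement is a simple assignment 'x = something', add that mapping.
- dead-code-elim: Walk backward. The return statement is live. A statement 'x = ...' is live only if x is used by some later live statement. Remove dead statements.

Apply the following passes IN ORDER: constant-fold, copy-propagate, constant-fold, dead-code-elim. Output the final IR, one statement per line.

Initial IR:
  d = 3
  b = 7
  y = 4
  a = b - 0
  x = 8
  z = a - 0
  t = 8 * a
  return d
After constant-fold (8 stmts):
  d = 3
  b = 7
  y = 4
  a = b
  x = 8
  z = a
  t = 8 * a
  return d
After copy-propagate (8 stmts):
  d = 3
  b = 7
  y = 4
  a = 7
  x = 8
  z = 7
  t = 8 * 7
  return 3
After constant-fold (8 stmts):
  d = 3
  b = 7
  y = 4
  a = 7
  x = 8
  z = 7
  t = 56
  return 3
After dead-code-elim (1 stmts):
  return 3

Answer: return 3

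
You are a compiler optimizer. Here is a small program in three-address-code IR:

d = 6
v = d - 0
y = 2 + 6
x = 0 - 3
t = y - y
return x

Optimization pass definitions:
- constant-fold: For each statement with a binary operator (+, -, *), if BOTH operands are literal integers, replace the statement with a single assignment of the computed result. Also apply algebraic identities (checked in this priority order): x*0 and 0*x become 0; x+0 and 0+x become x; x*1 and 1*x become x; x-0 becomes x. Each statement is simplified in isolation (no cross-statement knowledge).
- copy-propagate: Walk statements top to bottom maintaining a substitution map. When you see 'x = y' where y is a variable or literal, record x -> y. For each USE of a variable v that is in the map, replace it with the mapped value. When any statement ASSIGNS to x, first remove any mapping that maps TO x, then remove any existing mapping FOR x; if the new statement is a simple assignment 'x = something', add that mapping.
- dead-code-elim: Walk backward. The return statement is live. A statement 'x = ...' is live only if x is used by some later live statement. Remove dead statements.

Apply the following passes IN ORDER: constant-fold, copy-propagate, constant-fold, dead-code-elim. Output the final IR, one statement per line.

Initial IR:
  d = 6
  v = d - 0
  y = 2 + 6
  x = 0 - 3
  t = y - y
  return x
After constant-fold (6 stmts):
  d = 6
  v = d
  y = 8
  x = -3
  t = y - y
  return x
After copy-propagate (6 stmts):
  d = 6
  v = 6
  y = 8
  x = -3
  t = 8 - 8
  return -3
After constant-fold (6 stmts):
  d = 6
  v = 6
  y = 8
  x = -3
  t = 0
  return -3
After dead-code-elim (1 stmts):
  return -3

Answer: return -3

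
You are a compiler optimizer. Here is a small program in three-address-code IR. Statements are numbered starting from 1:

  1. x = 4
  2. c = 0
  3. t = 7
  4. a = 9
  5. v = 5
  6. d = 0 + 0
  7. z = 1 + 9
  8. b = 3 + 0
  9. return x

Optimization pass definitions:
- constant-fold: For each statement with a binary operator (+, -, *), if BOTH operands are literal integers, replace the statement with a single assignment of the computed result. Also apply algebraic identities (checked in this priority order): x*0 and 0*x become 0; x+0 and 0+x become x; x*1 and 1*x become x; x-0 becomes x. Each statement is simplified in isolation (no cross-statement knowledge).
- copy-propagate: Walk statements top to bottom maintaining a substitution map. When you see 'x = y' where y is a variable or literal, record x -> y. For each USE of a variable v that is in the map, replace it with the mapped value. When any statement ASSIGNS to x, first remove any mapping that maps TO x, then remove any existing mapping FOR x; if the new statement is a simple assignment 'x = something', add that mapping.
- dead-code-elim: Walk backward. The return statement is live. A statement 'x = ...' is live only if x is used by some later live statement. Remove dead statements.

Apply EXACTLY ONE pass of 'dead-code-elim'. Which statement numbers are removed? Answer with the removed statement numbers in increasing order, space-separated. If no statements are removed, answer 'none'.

Answer: 2 3 4 5 6 7 8

Derivation:
Backward liveness scan:
Stmt 1 'x = 4': KEEP (x is live); live-in = []
Stmt 2 'c = 0': DEAD (c not in live set ['x'])
Stmt 3 't = 7': DEAD (t not in live set ['x'])
Stmt 4 'a = 9': DEAD (a not in live set ['x'])
Stmt 5 'v = 5': DEAD (v not in live set ['x'])
Stmt 6 'd = 0 + 0': DEAD (d not in live set ['x'])
Stmt 7 'z = 1 + 9': DEAD (z not in live set ['x'])
Stmt 8 'b = 3 + 0': DEAD (b not in live set ['x'])
Stmt 9 'return x': KEEP (return); live-in = ['x']
Removed statement numbers: [2, 3, 4, 5, 6, 7, 8]
Surviving IR:
  x = 4
  return x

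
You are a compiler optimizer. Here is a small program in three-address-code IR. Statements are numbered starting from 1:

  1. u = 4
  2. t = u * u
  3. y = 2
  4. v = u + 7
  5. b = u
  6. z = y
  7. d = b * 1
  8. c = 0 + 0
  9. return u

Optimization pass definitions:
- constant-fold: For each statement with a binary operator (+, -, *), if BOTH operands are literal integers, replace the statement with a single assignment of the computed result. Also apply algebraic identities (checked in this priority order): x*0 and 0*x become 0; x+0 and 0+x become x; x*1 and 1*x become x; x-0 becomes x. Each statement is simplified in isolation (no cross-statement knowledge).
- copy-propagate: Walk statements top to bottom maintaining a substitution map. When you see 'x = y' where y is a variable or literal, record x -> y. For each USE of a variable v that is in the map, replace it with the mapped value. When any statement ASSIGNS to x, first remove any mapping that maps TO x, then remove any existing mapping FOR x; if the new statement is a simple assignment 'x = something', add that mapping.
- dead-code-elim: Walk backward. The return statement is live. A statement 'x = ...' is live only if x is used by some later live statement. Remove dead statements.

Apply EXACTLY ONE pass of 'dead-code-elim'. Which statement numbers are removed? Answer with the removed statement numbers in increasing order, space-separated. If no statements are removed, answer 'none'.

Answer: 2 3 4 5 6 7 8

Derivation:
Backward liveness scan:
Stmt 1 'u = 4': KEEP (u is live); live-in = []
Stmt 2 't = u * u': DEAD (t not in live set ['u'])
Stmt 3 'y = 2': DEAD (y not in live set ['u'])
Stmt 4 'v = u + 7': DEAD (v not in live set ['u'])
Stmt 5 'b = u': DEAD (b not in live set ['u'])
Stmt 6 'z = y': DEAD (z not in live set ['u'])
Stmt 7 'd = b * 1': DEAD (d not in live set ['u'])
Stmt 8 'c = 0 + 0': DEAD (c not in live set ['u'])
Stmt 9 'return u': KEEP (return); live-in = ['u']
Removed statement numbers: [2, 3, 4, 5, 6, 7, 8]
Surviving IR:
  u = 4
  return u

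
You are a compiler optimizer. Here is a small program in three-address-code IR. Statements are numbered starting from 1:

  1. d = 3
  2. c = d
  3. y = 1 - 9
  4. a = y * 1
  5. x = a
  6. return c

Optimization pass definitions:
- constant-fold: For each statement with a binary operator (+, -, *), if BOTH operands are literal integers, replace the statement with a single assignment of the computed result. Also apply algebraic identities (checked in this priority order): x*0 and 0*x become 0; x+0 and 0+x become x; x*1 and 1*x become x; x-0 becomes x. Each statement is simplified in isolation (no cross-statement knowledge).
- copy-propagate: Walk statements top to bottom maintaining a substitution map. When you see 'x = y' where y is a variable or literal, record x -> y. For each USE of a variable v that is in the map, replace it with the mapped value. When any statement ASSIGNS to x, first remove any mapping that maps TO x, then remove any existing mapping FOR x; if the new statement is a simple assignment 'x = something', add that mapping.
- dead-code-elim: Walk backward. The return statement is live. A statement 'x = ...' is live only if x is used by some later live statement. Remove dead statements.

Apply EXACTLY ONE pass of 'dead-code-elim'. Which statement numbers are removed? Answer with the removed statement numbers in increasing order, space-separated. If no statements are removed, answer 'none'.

Backward liveness scan:
Stmt 1 'd = 3': KEEP (d is live); live-in = []
Stmt 2 'c = d': KEEP (c is live); live-in = ['d']
Stmt 3 'y = 1 - 9': DEAD (y not in live set ['c'])
Stmt 4 'a = y * 1': DEAD (a not in live set ['c'])
Stmt 5 'x = a': DEAD (x not in live set ['c'])
Stmt 6 'return c': KEEP (return); live-in = ['c']
Removed statement numbers: [3, 4, 5]
Surviving IR:
  d = 3
  c = d
  return c

Answer: 3 4 5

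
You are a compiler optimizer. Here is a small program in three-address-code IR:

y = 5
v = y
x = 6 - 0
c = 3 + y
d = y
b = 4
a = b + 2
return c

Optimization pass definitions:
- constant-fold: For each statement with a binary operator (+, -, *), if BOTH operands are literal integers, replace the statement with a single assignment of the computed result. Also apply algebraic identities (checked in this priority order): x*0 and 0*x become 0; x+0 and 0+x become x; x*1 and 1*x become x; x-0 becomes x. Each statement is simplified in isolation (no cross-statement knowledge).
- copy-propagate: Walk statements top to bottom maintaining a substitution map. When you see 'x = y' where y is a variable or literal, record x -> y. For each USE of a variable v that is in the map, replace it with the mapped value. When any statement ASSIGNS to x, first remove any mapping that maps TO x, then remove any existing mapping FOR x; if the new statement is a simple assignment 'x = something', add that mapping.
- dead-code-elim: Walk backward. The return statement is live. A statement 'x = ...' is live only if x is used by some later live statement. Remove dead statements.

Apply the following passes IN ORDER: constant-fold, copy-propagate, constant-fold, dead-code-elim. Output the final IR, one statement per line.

Initial IR:
  y = 5
  v = y
  x = 6 - 0
  c = 3 + y
  d = y
  b = 4
  a = b + 2
  return c
After constant-fold (8 stmts):
  y = 5
  v = y
  x = 6
  c = 3 + y
  d = y
  b = 4
  a = b + 2
  return c
After copy-propagate (8 stmts):
  y = 5
  v = 5
  x = 6
  c = 3 + 5
  d = 5
  b = 4
  a = 4 + 2
  return c
After constant-fold (8 stmts):
  y = 5
  v = 5
  x = 6
  c = 8
  d = 5
  b = 4
  a = 6
  return c
After dead-code-elim (2 stmts):
  c = 8
  return c

Answer: c = 8
return c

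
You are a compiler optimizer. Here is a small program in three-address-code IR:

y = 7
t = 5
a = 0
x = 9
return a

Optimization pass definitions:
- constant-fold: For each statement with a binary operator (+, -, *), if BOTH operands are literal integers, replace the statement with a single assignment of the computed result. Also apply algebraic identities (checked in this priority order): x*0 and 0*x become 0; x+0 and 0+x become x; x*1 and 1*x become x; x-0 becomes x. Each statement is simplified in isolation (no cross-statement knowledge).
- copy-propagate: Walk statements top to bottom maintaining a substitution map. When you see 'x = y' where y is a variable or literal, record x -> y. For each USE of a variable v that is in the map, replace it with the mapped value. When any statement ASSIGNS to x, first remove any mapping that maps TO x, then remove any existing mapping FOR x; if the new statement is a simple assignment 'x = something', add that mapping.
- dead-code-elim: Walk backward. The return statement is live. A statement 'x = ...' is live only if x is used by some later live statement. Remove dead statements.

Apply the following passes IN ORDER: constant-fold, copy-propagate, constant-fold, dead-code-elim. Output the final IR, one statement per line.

Initial IR:
  y = 7
  t = 5
  a = 0
  x = 9
  return a
After constant-fold (5 stmts):
  y = 7
  t = 5
  a = 0
  x = 9
  return a
After copy-propagate (5 stmts):
  y = 7
  t = 5
  a = 0
  x = 9
  return 0
After constant-fold (5 stmts):
  y = 7
  t = 5
  a = 0
  x = 9
  return 0
After dead-code-elim (1 stmts):
  return 0

Answer: return 0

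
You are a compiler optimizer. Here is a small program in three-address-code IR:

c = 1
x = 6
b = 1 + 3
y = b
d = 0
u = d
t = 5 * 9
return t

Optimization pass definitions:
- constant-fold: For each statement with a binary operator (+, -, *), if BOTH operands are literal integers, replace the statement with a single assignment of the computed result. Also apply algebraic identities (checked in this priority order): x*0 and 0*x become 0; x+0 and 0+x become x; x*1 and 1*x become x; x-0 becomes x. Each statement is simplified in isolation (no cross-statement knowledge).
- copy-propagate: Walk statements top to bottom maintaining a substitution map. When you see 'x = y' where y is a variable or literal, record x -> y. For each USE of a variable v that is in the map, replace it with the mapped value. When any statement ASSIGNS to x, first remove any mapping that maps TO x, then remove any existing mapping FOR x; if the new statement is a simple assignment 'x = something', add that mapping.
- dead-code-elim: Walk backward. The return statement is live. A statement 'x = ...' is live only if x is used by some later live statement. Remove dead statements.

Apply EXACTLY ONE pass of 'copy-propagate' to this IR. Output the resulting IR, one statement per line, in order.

Applying copy-propagate statement-by-statement:
  [1] c = 1  (unchanged)
  [2] x = 6  (unchanged)
  [3] b = 1 + 3  (unchanged)
  [4] y = b  (unchanged)
  [5] d = 0  (unchanged)
  [6] u = d  -> u = 0
  [7] t = 5 * 9  (unchanged)
  [8] return t  (unchanged)
Result (8 stmts):
  c = 1
  x = 6
  b = 1 + 3
  y = b
  d = 0
  u = 0
  t = 5 * 9
  return t

Answer: c = 1
x = 6
b = 1 + 3
y = b
d = 0
u = 0
t = 5 * 9
return t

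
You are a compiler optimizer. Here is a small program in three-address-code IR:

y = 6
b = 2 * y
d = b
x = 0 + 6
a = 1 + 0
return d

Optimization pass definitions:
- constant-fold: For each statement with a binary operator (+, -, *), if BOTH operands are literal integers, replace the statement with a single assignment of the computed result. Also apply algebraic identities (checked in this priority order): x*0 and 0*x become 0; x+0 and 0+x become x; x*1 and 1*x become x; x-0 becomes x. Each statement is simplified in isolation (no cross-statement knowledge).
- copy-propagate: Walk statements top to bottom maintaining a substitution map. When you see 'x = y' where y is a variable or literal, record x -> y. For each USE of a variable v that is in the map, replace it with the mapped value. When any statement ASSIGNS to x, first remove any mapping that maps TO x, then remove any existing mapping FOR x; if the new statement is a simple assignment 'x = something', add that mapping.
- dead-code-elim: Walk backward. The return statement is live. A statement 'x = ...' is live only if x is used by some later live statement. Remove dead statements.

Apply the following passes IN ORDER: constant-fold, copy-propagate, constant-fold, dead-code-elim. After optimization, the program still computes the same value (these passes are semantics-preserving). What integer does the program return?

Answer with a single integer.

Answer: 12

Derivation:
Initial IR:
  y = 6
  b = 2 * y
  d = b
  x = 0 + 6
  a = 1 + 0
  return d
After constant-fold (6 stmts):
  y = 6
  b = 2 * y
  d = b
  x = 6
  a = 1
  return d
After copy-propagate (6 stmts):
  y = 6
  b = 2 * 6
  d = b
  x = 6
  a = 1
  return b
After constant-fold (6 stmts):
  y = 6
  b = 12
  d = b
  x = 6
  a = 1
  return b
After dead-code-elim (2 stmts):
  b = 12
  return b
Evaluate:
  y = 6  =>  y = 6
  b = 2 * y  =>  b = 12
  d = b  =>  d = 12
  x = 0 + 6  =>  x = 6
  a = 1 + 0  =>  a = 1
  return d = 12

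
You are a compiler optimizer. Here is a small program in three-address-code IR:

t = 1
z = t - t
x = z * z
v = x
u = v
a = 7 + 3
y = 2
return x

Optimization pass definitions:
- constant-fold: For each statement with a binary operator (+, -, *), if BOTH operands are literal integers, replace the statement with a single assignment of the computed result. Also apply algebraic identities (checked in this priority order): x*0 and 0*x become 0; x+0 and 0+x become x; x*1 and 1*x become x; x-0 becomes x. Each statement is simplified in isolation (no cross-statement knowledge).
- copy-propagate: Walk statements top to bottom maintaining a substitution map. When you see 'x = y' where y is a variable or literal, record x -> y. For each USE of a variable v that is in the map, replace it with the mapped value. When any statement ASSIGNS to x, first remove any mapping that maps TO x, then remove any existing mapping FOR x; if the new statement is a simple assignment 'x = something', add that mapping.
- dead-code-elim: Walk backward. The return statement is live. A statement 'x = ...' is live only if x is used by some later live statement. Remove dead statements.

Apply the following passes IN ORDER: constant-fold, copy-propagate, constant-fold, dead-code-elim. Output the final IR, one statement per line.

Answer: z = 0
x = z * z
return x

Derivation:
Initial IR:
  t = 1
  z = t - t
  x = z * z
  v = x
  u = v
  a = 7 + 3
  y = 2
  return x
After constant-fold (8 stmts):
  t = 1
  z = t - t
  x = z * z
  v = x
  u = v
  a = 10
  y = 2
  return x
After copy-propagate (8 stmts):
  t = 1
  z = 1 - 1
  x = z * z
  v = x
  u = x
  a = 10
  y = 2
  return x
After constant-fold (8 stmts):
  t = 1
  z = 0
  x = z * z
  v = x
  u = x
  a = 10
  y = 2
  return x
After dead-code-elim (3 stmts):
  z = 0
  x = z * z
  return x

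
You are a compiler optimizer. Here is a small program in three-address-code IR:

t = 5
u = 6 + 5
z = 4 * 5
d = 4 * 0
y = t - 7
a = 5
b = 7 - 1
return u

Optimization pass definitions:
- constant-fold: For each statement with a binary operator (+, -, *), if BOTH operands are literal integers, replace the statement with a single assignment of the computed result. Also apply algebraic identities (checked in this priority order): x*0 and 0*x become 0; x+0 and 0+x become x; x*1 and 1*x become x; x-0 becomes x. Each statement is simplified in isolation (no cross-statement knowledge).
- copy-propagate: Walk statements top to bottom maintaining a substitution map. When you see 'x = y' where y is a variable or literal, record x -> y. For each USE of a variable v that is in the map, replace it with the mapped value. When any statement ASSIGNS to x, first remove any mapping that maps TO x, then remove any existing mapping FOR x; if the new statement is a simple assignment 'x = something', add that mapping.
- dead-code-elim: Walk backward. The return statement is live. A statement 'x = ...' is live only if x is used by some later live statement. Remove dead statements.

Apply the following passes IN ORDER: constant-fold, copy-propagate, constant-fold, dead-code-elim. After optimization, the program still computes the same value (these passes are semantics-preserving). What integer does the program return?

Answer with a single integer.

Initial IR:
  t = 5
  u = 6 + 5
  z = 4 * 5
  d = 4 * 0
  y = t - 7
  a = 5
  b = 7 - 1
  return u
After constant-fold (8 stmts):
  t = 5
  u = 11
  z = 20
  d = 0
  y = t - 7
  a = 5
  b = 6
  return u
After copy-propagate (8 stmts):
  t = 5
  u = 11
  z = 20
  d = 0
  y = 5 - 7
  a = 5
  b = 6
  return 11
After constant-fold (8 stmts):
  t = 5
  u = 11
  z = 20
  d = 0
  y = -2
  a = 5
  b = 6
  return 11
After dead-code-elim (1 stmts):
  return 11
Evaluate:
  t = 5  =>  t = 5
  u = 6 + 5  =>  u = 11
  z = 4 * 5  =>  z = 20
  d = 4 * 0  =>  d = 0
  y = t - 7  =>  y = -2
  a = 5  =>  a = 5
  b = 7 - 1  =>  b = 6
  return u = 11

Answer: 11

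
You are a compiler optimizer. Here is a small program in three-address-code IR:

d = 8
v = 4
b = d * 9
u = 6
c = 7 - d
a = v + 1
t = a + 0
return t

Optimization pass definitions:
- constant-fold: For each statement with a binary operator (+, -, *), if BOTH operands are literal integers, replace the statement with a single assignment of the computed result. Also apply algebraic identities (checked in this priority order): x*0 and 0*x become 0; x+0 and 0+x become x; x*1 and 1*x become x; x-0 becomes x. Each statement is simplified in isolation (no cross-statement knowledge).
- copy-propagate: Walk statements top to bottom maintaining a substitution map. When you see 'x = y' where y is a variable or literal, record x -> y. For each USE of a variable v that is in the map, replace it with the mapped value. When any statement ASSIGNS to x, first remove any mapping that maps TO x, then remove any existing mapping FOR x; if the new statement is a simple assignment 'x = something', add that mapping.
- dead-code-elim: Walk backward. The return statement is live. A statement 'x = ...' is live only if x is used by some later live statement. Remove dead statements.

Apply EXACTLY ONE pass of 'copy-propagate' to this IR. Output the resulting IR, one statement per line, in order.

Applying copy-propagate statement-by-statement:
  [1] d = 8  (unchanged)
  [2] v = 4  (unchanged)
  [3] b = d * 9  -> b = 8 * 9
  [4] u = 6  (unchanged)
  [5] c = 7 - d  -> c = 7 - 8
  [6] a = v + 1  -> a = 4 + 1
  [7] t = a + 0  (unchanged)
  [8] return t  (unchanged)
Result (8 stmts):
  d = 8
  v = 4
  b = 8 * 9
  u = 6
  c = 7 - 8
  a = 4 + 1
  t = a + 0
  return t

Answer: d = 8
v = 4
b = 8 * 9
u = 6
c = 7 - 8
a = 4 + 1
t = a + 0
return t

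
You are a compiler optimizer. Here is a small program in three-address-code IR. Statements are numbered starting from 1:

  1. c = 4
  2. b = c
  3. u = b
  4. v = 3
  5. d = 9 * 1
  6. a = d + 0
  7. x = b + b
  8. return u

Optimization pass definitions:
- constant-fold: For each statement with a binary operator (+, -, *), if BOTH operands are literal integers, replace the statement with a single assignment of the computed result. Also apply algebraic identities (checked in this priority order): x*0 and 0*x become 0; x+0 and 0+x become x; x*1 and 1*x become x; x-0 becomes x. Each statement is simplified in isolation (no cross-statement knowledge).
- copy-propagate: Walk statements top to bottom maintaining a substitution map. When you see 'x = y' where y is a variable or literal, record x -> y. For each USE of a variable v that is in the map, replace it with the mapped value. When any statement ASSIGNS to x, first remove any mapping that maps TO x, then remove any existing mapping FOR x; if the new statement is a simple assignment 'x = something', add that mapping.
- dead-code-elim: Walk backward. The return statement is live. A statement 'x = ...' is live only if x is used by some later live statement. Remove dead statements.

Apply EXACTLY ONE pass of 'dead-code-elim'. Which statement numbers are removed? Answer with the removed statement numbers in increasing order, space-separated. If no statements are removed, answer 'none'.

Answer: 4 5 6 7

Derivation:
Backward liveness scan:
Stmt 1 'c = 4': KEEP (c is live); live-in = []
Stmt 2 'b = c': KEEP (b is live); live-in = ['c']
Stmt 3 'u = b': KEEP (u is live); live-in = ['b']
Stmt 4 'v = 3': DEAD (v not in live set ['u'])
Stmt 5 'd = 9 * 1': DEAD (d not in live set ['u'])
Stmt 6 'a = d + 0': DEAD (a not in live set ['u'])
Stmt 7 'x = b + b': DEAD (x not in live set ['u'])
Stmt 8 'return u': KEEP (return); live-in = ['u']
Removed statement numbers: [4, 5, 6, 7]
Surviving IR:
  c = 4
  b = c
  u = b
  return u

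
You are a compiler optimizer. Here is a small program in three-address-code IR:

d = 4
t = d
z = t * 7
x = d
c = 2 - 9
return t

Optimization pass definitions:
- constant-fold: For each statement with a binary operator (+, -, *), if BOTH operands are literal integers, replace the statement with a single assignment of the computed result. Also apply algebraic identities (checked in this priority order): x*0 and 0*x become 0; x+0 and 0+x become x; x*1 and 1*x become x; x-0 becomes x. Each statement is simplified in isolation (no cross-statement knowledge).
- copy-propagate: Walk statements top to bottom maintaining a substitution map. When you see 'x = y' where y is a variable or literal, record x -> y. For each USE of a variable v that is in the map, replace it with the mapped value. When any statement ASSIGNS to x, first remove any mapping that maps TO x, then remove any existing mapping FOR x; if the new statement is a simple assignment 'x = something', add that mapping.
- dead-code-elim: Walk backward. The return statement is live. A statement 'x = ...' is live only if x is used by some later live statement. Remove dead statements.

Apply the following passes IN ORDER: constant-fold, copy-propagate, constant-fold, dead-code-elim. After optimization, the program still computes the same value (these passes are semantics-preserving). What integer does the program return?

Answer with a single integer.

Initial IR:
  d = 4
  t = d
  z = t * 7
  x = d
  c = 2 - 9
  return t
After constant-fold (6 stmts):
  d = 4
  t = d
  z = t * 7
  x = d
  c = -7
  return t
After copy-propagate (6 stmts):
  d = 4
  t = 4
  z = 4 * 7
  x = 4
  c = -7
  return 4
After constant-fold (6 stmts):
  d = 4
  t = 4
  z = 28
  x = 4
  c = -7
  return 4
After dead-code-elim (1 stmts):
  return 4
Evaluate:
  d = 4  =>  d = 4
  t = d  =>  t = 4
  z = t * 7  =>  z = 28
  x = d  =>  x = 4
  c = 2 - 9  =>  c = -7
  return t = 4

Answer: 4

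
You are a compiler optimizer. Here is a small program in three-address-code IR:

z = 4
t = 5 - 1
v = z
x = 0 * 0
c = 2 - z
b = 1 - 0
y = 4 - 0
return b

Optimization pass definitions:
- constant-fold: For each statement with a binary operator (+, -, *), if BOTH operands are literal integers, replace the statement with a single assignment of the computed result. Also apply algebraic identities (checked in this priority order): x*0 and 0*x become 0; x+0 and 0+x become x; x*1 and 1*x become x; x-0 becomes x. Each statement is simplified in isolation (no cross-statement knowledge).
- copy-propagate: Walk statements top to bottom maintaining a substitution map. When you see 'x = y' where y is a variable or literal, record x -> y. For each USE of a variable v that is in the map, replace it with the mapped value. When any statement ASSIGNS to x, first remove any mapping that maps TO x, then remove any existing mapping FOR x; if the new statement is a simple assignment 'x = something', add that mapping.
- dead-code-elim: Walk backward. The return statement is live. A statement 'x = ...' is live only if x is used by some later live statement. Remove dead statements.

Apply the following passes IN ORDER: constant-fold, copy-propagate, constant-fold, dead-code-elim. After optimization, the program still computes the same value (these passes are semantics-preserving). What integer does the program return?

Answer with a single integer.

Answer: 1

Derivation:
Initial IR:
  z = 4
  t = 5 - 1
  v = z
  x = 0 * 0
  c = 2 - z
  b = 1 - 0
  y = 4 - 0
  return b
After constant-fold (8 stmts):
  z = 4
  t = 4
  v = z
  x = 0
  c = 2 - z
  b = 1
  y = 4
  return b
After copy-propagate (8 stmts):
  z = 4
  t = 4
  v = 4
  x = 0
  c = 2 - 4
  b = 1
  y = 4
  return 1
After constant-fold (8 stmts):
  z = 4
  t = 4
  v = 4
  x = 0
  c = -2
  b = 1
  y = 4
  return 1
After dead-code-elim (1 stmts):
  return 1
Evaluate:
  z = 4  =>  z = 4
  t = 5 - 1  =>  t = 4
  v = z  =>  v = 4
  x = 0 * 0  =>  x = 0
  c = 2 - z  =>  c = -2
  b = 1 - 0  =>  b = 1
  y = 4 - 0  =>  y = 4
  return b = 1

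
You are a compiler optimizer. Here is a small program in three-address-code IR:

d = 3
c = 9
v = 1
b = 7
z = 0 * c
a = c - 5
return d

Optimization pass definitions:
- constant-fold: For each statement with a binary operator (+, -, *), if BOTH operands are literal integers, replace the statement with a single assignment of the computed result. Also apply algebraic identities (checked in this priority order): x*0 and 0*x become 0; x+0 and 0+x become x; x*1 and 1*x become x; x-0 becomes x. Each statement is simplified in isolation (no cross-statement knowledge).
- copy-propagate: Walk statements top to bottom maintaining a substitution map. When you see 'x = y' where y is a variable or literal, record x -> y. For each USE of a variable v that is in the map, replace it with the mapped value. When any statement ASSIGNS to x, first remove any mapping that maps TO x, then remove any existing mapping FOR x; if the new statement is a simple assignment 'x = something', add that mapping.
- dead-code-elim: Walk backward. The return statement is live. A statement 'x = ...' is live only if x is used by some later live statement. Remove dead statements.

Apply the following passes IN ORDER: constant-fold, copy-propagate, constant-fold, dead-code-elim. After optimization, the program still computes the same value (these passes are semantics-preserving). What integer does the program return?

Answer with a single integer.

Initial IR:
  d = 3
  c = 9
  v = 1
  b = 7
  z = 0 * c
  a = c - 5
  return d
After constant-fold (7 stmts):
  d = 3
  c = 9
  v = 1
  b = 7
  z = 0
  a = c - 5
  return d
After copy-propagate (7 stmts):
  d = 3
  c = 9
  v = 1
  b = 7
  z = 0
  a = 9 - 5
  return 3
After constant-fold (7 stmts):
  d = 3
  c = 9
  v = 1
  b = 7
  z = 0
  a = 4
  return 3
After dead-code-elim (1 stmts):
  return 3
Evaluate:
  d = 3  =>  d = 3
  c = 9  =>  c = 9
  v = 1  =>  v = 1
  b = 7  =>  b = 7
  z = 0 * c  =>  z = 0
  a = c - 5  =>  a = 4
  return d = 3

Answer: 3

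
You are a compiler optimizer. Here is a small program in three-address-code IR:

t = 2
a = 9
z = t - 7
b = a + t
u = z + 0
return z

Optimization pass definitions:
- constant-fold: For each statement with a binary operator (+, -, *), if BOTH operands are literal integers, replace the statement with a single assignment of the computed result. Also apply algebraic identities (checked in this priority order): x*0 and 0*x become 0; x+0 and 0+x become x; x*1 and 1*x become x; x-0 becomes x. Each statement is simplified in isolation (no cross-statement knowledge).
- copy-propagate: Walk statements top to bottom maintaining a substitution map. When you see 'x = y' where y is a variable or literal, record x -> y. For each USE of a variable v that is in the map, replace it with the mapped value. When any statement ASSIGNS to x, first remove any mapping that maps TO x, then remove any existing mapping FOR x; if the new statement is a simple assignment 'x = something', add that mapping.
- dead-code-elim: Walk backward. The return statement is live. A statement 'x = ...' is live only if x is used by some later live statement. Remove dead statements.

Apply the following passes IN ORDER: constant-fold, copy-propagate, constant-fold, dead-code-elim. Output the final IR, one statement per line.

Initial IR:
  t = 2
  a = 9
  z = t - 7
  b = a + t
  u = z + 0
  return z
After constant-fold (6 stmts):
  t = 2
  a = 9
  z = t - 7
  b = a + t
  u = z
  return z
After copy-propagate (6 stmts):
  t = 2
  a = 9
  z = 2 - 7
  b = 9 + 2
  u = z
  return z
After constant-fold (6 stmts):
  t = 2
  a = 9
  z = -5
  b = 11
  u = z
  return z
After dead-code-elim (2 stmts):
  z = -5
  return z

Answer: z = -5
return z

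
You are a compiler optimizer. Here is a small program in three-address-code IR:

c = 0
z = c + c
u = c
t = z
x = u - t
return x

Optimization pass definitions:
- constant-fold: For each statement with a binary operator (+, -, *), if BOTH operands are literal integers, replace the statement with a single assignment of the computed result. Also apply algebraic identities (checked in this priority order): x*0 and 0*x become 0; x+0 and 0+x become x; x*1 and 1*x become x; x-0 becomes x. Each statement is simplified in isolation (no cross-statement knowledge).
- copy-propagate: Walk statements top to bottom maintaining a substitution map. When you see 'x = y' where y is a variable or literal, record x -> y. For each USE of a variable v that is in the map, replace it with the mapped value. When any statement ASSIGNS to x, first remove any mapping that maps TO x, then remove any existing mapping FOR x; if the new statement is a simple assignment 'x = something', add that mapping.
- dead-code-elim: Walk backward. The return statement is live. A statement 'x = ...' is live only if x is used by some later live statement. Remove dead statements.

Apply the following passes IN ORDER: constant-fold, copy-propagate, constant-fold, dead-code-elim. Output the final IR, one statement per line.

Initial IR:
  c = 0
  z = c + c
  u = c
  t = z
  x = u - t
  return x
After constant-fold (6 stmts):
  c = 0
  z = c + c
  u = c
  t = z
  x = u - t
  return x
After copy-propagate (6 stmts):
  c = 0
  z = 0 + 0
  u = 0
  t = z
  x = 0 - z
  return x
After constant-fold (6 stmts):
  c = 0
  z = 0
  u = 0
  t = z
  x = 0 - z
  return x
After dead-code-elim (3 stmts):
  z = 0
  x = 0 - z
  return x

Answer: z = 0
x = 0 - z
return x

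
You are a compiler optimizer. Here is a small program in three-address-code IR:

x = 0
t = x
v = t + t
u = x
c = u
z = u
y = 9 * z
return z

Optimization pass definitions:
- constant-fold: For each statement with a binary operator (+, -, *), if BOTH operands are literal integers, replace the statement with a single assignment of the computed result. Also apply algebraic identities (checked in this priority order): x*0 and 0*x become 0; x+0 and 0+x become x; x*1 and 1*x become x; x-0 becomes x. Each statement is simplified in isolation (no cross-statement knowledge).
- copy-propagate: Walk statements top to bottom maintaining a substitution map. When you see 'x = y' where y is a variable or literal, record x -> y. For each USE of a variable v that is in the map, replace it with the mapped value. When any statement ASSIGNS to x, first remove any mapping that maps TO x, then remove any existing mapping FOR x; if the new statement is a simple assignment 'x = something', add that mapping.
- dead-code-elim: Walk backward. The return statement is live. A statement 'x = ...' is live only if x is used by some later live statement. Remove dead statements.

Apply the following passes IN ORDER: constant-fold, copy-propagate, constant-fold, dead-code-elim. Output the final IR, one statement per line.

Initial IR:
  x = 0
  t = x
  v = t + t
  u = x
  c = u
  z = u
  y = 9 * z
  return z
After constant-fold (8 stmts):
  x = 0
  t = x
  v = t + t
  u = x
  c = u
  z = u
  y = 9 * z
  return z
After copy-propagate (8 stmts):
  x = 0
  t = 0
  v = 0 + 0
  u = 0
  c = 0
  z = 0
  y = 9 * 0
  return 0
After constant-fold (8 stmts):
  x = 0
  t = 0
  v = 0
  u = 0
  c = 0
  z = 0
  y = 0
  return 0
After dead-code-elim (1 stmts):
  return 0

Answer: return 0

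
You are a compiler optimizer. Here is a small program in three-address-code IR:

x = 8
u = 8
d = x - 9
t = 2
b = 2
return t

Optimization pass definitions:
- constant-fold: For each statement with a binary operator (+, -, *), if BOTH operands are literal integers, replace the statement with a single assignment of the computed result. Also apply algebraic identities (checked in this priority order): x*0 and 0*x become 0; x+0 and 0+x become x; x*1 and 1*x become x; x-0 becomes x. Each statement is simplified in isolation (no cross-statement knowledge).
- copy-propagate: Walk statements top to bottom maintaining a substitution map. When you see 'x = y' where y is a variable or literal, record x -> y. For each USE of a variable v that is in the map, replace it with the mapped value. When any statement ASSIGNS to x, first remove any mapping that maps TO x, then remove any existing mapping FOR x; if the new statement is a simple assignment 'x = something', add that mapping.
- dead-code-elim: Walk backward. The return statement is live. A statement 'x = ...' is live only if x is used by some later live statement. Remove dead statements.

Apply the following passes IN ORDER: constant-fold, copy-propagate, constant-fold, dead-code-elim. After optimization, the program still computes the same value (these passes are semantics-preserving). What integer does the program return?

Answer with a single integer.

Initial IR:
  x = 8
  u = 8
  d = x - 9
  t = 2
  b = 2
  return t
After constant-fold (6 stmts):
  x = 8
  u = 8
  d = x - 9
  t = 2
  b = 2
  return t
After copy-propagate (6 stmts):
  x = 8
  u = 8
  d = 8 - 9
  t = 2
  b = 2
  return 2
After constant-fold (6 stmts):
  x = 8
  u = 8
  d = -1
  t = 2
  b = 2
  return 2
After dead-code-elim (1 stmts):
  return 2
Evaluate:
  x = 8  =>  x = 8
  u = 8  =>  u = 8
  d = x - 9  =>  d = -1
  t = 2  =>  t = 2
  b = 2  =>  b = 2
  return t = 2

Answer: 2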